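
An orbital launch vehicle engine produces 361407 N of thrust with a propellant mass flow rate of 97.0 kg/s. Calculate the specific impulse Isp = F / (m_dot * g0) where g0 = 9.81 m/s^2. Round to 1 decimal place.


Step 1: m_dot * g0 = 97.0 * 9.81 = 951.57
Step 2: Isp = 361407 / 951.57 = 379.8 s

379.8


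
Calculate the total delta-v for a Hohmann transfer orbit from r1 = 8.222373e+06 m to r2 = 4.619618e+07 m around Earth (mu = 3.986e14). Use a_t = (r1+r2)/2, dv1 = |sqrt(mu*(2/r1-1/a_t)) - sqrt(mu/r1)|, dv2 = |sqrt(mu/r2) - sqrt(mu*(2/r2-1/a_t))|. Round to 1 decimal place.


Step 1: Transfer semi-major axis a_t = (8.222373e+06 + 4.619618e+07) / 2 = 2.720928e+07 m
Step 2: v1 (circular at r1) = sqrt(mu/r1) = 6962.58 m/s
Step 3: v_t1 = sqrt(mu*(2/r1 - 1/a_t)) = 9072.24 m/s
Step 4: dv1 = |9072.24 - 6962.58| = 2109.66 m/s
Step 5: v2 (circular at r2) = 2937.42 m/s, v_t2 = 1614.75 m/s
Step 6: dv2 = |2937.42 - 1614.75| = 1322.67 m/s
Step 7: Total delta-v = 2109.66 + 1322.67 = 3432.3 m/s

3432.3


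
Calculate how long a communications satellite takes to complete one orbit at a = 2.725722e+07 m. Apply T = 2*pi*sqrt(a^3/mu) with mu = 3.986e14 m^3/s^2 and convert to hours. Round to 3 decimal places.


Step 1: a^3 / mu = 2.025092e+22 / 3.986e14 = 5.080511e+07
Step 2: sqrt(5.080511e+07) = 7127.7702 s
Step 3: T = 2*pi * 7127.7702 = 44785.1 s
Step 4: T in hours = 44785.1 / 3600 = 12.440 hours

12.440


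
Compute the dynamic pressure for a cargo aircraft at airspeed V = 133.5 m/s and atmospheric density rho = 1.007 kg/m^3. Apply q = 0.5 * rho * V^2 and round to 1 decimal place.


Step 1: V^2 = 133.5^2 = 17822.25
Step 2: q = 0.5 * 1.007 * 17822.25
Step 3: q = 8973.5 Pa

8973.5


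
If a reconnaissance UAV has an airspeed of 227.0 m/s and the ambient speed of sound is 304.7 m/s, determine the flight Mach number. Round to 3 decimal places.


Step 1: M = V / a = 227.0 / 304.7
Step 2: M = 0.745

0.745


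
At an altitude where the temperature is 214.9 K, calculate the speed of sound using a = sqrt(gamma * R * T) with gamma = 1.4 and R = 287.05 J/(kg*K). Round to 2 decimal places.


Step 1: gamma * R * T = 1.4 * 287.05 * 214.9 = 86361.863
Step 2: a = sqrt(86361.863) = 293.87 m/s

293.87


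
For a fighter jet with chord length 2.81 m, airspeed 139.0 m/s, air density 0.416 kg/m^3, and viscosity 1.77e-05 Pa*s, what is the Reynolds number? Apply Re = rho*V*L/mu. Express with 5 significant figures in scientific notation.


Step 1: Numerator = rho * V * L = 0.416 * 139.0 * 2.81 = 162.48544
Step 2: Re = 162.48544 / 1.77e-05
Step 3: Re = 9.1800e+06

9.1800e+06


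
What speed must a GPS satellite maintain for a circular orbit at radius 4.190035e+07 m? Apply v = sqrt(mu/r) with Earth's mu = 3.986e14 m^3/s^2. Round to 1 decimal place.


Step 1: mu / r = 3.986e14 / 4.190035e+07 = 9513047.0271
Step 2: v = sqrt(9513047.0271) = 3084.3 m/s

3084.3


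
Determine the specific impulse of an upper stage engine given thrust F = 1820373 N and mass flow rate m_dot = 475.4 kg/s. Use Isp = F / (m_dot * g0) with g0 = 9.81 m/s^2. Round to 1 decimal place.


Step 1: m_dot * g0 = 475.4 * 9.81 = 4663.67
Step 2: Isp = 1820373 / 4663.67 = 390.3 s

390.3


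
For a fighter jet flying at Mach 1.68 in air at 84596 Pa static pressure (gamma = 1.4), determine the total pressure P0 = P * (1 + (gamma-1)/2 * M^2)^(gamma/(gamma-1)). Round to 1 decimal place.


Step 1: (gamma-1)/2 * M^2 = 0.2 * 2.8224 = 0.56448
Step 2: 1 + 0.56448 = 1.56448
Step 3: Exponent gamma/(gamma-1) = 3.5
Step 4: P0 = 84596 * 1.56448^3.5 = 405177.1 Pa

405177.1


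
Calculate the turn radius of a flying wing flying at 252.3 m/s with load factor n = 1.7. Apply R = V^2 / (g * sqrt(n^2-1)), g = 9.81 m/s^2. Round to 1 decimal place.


Step 1: V^2 = 252.3^2 = 63655.29
Step 2: n^2 - 1 = 1.7^2 - 1 = 1.89
Step 3: sqrt(1.89) = 1.374773
Step 4: R = 63655.29 / (9.81 * 1.374773) = 4719.9 m

4719.9


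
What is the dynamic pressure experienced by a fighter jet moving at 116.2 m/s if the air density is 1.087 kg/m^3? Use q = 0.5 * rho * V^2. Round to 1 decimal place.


Step 1: V^2 = 116.2^2 = 13502.44
Step 2: q = 0.5 * 1.087 * 13502.44
Step 3: q = 7338.6 Pa

7338.6


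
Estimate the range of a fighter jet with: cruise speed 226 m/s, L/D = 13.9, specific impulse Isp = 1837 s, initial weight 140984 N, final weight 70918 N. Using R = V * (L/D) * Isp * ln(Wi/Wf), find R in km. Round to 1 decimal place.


Step 1: Coefficient = V * (L/D) * Isp = 226 * 13.9 * 1837 = 5770751.8 m
Step 2: Wi/Wf = 140984 / 70918 = 1.987986
Step 3: ln(1.987986) = 0.687122
Step 4: R = 5770751.8 * 0.687122 = 3965211.3 m = 3965.2 km

3965.2


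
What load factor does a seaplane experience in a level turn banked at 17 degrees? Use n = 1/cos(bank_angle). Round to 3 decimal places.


Step 1: Convert 17 degrees to radians = 0.296706
Step 2: cos(17 deg) = 0.956305
Step 3: n = 1 / 0.956305 = 1.046

1.046


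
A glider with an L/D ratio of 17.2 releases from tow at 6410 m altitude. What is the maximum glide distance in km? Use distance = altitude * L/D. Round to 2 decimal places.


Step 1: Glide distance = altitude * L/D = 6410 * 17.2 = 110252.0 m
Step 2: Convert to km: 110252.0 / 1000 = 110.25 km

110.25


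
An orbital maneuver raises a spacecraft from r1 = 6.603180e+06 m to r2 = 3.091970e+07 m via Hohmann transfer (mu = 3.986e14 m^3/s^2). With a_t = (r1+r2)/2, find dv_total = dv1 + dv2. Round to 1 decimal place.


Step 1: Transfer semi-major axis a_t = (6.603180e+06 + 3.091970e+07) / 2 = 1.876144e+07 m
Step 2: v1 (circular at r1) = sqrt(mu/r1) = 7769.48 m/s
Step 3: v_t1 = sqrt(mu*(2/r1 - 1/a_t)) = 9974.17 m/s
Step 4: dv1 = |9974.17 - 7769.48| = 2204.68 m/s
Step 5: v2 (circular at r2) = 3590.47 m/s, v_t2 = 2130.07 m/s
Step 6: dv2 = |3590.47 - 2130.07| = 1460.39 m/s
Step 7: Total delta-v = 2204.68 + 1460.39 = 3665.1 m/s

3665.1


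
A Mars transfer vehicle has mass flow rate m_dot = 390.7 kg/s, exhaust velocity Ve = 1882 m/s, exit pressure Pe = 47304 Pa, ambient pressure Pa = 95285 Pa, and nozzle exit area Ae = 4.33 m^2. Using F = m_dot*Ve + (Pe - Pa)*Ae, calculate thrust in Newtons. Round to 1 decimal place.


Step 1: Momentum thrust = m_dot * Ve = 390.7 * 1882 = 735297.4 N
Step 2: Pressure thrust = (Pe - Pa) * Ae = (47304 - 95285) * 4.33 = -207757.73 N
Step 3: Total thrust F = 735297.4 + -207757.73 = 527539.7 N

527539.7


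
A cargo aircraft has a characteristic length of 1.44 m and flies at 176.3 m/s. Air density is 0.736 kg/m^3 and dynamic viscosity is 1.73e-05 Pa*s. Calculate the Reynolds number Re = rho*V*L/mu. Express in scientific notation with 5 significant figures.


Step 1: Numerator = rho * V * L = 0.736 * 176.3 * 1.44 = 186.849792
Step 2: Re = 186.849792 / 1.73e-05
Step 3: Re = 1.0801e+07

1.0801e+07


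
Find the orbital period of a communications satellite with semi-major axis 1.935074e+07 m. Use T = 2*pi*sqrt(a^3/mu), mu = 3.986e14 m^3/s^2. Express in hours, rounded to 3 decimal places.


Step 1: a^3 / mu = 7.245907e+21 / 3.986e14 = 1.817839e+07
Step 2: sqrt(1.817839e+07) = 4263.6124 s
Step 3: T = 2*pi * 4263.6124 = 26789.07 s
Step 4: T in hours = 26789.07 / 3600 = 7.441 hours

7.441


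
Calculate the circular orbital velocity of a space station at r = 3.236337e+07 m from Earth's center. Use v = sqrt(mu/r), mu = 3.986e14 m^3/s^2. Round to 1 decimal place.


Step 1: mu / r = 3.986e14 / 3.236337e+07 = 12316393.5029
Step 2: v = sqrt(12316393.5029) = 3509.5 m/s

3509.5


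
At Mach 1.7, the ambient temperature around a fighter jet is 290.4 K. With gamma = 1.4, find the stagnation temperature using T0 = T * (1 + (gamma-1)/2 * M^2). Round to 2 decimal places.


Step 1: (gamma-1)/2 = 0.2
Step 2: M^2 = 2.89
Step 3: 1 + 0.2 * 2.89 = 1.578
Step 4: T0 = 290.4 * 1.578 = 458.25 K

458.25


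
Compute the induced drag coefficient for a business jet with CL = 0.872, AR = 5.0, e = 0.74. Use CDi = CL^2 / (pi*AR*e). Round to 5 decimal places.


Step 1: CL^2 = 0.872^2 = 0.760384
Step 2: pi * AR * e = 3.14159 * 5.0 * 0.74 = 11.623893
Step 3: CDi = 0.760384 / 11.623893 = 0.06542

0.06542


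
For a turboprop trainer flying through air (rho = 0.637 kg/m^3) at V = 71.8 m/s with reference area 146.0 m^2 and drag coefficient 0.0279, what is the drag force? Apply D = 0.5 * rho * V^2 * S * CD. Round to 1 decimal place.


Step 1: Dynamic pressure q = 0.5 * 0.637 * 71.8^2 = 1641.9439 Pa
Step 2: Drag D = q * S * CD = 1641.9439 * 146.0 * 0.0279
Step 3: D = 6688.3 N

6688.3


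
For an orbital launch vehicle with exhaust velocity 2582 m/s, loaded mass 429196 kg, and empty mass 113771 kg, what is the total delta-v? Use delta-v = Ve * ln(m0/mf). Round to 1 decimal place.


Step 1: Mass ratio m0/mf = 429196 / 113771 = 3.772455
Step 2: ln(3.772455) = 1.327726
Step 3: delta-v = 2582 * 1.327726 = 3428.2 m/s

3428.2


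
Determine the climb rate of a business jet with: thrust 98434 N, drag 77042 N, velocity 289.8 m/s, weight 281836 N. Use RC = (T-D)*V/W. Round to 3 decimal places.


Step 1: Excess thrust = T - D = 98434 - 77042 = 21392 N
Step 2: Excess power = 21392 * 289.8 = 6199401.6 W
Step 3: RC = 6199401.6 / 281836 = 21.996 m/s

21.996


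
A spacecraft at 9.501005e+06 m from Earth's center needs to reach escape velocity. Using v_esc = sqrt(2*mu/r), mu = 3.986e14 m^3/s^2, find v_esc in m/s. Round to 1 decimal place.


Step 1: 2*mu/r = 2 * 3.986e14 / 9.501005e+06 = 83906913.0055
Step 2: v_esc = sqrt(83906913.0055) = 9160.1 m/s

9160.1


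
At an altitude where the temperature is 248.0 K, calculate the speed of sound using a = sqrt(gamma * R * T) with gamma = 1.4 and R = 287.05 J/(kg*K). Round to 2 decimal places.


Step 1: gamma * R * T = 1.4 * 287.05 * 248.0 = 99663.76
Step 2: a = sqrt(99663.76) = 315.70 m/s

315.70


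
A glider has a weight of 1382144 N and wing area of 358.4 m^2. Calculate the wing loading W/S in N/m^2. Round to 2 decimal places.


Step 1: Wing loading = W / S = 1382144 / 358.4
Step 2: Wing loading = 3856.43 N/m^2

3856.43


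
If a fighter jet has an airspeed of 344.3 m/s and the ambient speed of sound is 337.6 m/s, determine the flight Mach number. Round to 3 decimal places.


Step 1: M = V / a = 344.3 / 337.6
Step 2: M = 1.020

1.020


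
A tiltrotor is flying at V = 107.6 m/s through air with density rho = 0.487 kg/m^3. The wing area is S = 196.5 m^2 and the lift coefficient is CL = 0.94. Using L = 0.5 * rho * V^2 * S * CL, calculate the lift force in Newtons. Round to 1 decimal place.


Step 1: Calculate dynamic pressure q = 0.5 * 0.487 * 107.6^2 = 0.5 * 0.487 * 11577.76 = 2819.1846 Pa
Step 2: Multiply by wing area and lift coefficient: L = 2819.1846 * 196.5 * 0.94
Step 3: L = 553969.766 * 0.94 = 520731.6 N

520731.6


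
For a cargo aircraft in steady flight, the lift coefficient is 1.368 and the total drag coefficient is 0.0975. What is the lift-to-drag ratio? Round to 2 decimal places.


Step 1: L/D = CL / CD = 1.368 / 0.0975
Step 2: L/D = 14.03

14.03


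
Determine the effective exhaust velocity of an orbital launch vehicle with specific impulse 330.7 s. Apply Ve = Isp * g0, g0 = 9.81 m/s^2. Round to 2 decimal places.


Step 1: Ve = Isp * g0 = 330.7 * 9.81
Step 2: Ve = 3244.17 m/s

3244.17


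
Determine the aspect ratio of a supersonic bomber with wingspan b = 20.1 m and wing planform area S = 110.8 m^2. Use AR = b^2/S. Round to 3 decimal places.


Step 1: b^2 = 20.1^2 = 404.01
Step 2: AR = 404.01 / 110.8 = 3.646

3.646


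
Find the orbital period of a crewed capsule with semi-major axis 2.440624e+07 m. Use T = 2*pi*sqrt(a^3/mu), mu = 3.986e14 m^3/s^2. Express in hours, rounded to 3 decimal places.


Step 1: a^3 / mu = 1.453793e+22 / 3.986e14 = 3.647248e+07
Step 2: sqrt(3.647248e+07) = 6039.2453 s
Step 3: T = 2*pi * 6039.2453 = 37945.7 s
Step 4: T in hours = 37945.7 / 3600 = 10.540 hours

10.540


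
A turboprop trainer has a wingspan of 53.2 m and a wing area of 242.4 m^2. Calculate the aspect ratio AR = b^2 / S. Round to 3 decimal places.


Step 1: b^2 = 53.2^2 = 2830.24
Step 2: AR = 2830.24 / 242.4 = 11.676

11.676


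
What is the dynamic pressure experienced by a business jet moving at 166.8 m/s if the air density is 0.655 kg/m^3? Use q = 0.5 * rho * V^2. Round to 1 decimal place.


Step 1: V^2 = 166.8^2 = 27822.24
Step 2: q = 0.5 * 0.655 * 27822.24
Step 3: q = 9111.8 Pa

9111.8


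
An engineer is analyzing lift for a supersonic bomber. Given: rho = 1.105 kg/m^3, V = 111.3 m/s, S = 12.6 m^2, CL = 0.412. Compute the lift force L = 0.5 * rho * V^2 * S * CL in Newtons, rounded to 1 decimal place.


Step 1: Calculate dynamic pressure q = 0.5 * 1.105 * 111.3^2 = 0.5 * 1.105 * 12387.69 = 6844.1987 Pa
Step 2: Multiply by wing area and lift coefficient: L = 6844.1987 * 12.6 * 0.412
Step 3: L = 86236.9039 * 0.412 = 35529.6 N

35529.6


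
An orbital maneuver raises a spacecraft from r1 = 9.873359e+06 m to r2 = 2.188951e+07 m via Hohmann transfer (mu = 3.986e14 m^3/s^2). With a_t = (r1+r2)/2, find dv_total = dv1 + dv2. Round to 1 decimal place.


Step 1: Transfer semi-major axis a_t = (9.873359e+06 + 2.188951e+07) / 2 = 1.588143e+07 m
Step 2: v1 (circular at r1) = sqrt(mu/r1) = 6353.84 m/s
Step 3: v_t1 = sqrt(mu*(2/r1 - 1/a_t)) = 7459.49 m/s
Step 4: dv1 = |7459.49 - 6353.84| = 1105.65 m/s
Step 5: v2 (circular at r2) = 4267.27 m/s, v_t2 = 3364.64 m/s
Step 6: dv2 = |4267.27 - 3364.64| = 902.64 m/s
Step 7: Total delta-v = 1105.65 + 902.64 = 2008.3 m/s

2008.3


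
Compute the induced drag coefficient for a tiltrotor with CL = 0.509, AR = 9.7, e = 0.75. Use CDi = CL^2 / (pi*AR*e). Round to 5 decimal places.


Step 1: CL^2 = 0.509^2 = 0.259081
Step 2: pi * AR * e = 3.14159 * 9.7 * 0.75 = 22.855087
Step 3: CDi = 0.259081 / 22.855087 = 0.01134

0.01134


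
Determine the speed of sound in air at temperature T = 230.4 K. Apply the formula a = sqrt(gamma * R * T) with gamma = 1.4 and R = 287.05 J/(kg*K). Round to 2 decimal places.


Step 1: gamma * R * T = 1.4 * 287.05 * 230.4 = 92590.848
Step 2: a = sqrt(92590.848) = 304.29 m/s

304.29


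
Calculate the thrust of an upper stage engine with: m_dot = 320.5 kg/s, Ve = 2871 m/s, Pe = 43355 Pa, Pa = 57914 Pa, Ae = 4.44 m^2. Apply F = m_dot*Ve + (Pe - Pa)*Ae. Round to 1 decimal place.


Step 1: Momentum thrust = m_dot * Ve = 320.5 * 2871 = 920155.5 N
Step 2: Pressure thrust = (Pe - Pa) * Ae = (43355 - 57914) * 4.44 = -64641.96 N
Step 3: Total thrust F = 920155.5 + -64641.96 = 855513.5 N

855513.5


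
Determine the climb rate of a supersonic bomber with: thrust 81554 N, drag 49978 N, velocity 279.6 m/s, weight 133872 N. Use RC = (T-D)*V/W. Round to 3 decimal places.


Step 1: Excess thrust = T - D = 81554 - 49978 = 31576 N
Step 2: Excess power = 31576 * 279.6 = 8828649.6 W
Step 3: RC = 8828649.6 / 133872 = 65.948 m/s

65.948


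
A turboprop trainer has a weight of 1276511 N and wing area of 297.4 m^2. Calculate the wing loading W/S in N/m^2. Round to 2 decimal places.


Step 1: Wing loading = W / S = 1276511 / 297.4
Step 2: Wing loading = 4292.24 N/m^2

4292.24


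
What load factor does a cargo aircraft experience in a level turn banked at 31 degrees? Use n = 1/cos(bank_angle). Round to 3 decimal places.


Step 1: Convert 31 degrees to radians = 0.541052
Step 2: cos(31 deg) = 0.857167
Step 3: n = 1 / 0.857167 = 1.167

1.167


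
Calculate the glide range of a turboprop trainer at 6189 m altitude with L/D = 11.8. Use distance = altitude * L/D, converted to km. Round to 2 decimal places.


Step 1: Glide distance = altitude * L/D = 6189 * 11.8 = 73030.2 m
Step 2: Convert to km: 73030.2 / 1000 = 73.03 km

73.03


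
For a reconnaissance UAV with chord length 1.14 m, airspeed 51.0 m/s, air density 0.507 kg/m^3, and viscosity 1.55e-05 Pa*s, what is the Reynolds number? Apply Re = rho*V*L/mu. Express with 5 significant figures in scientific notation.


Step 1: Numerator = rho * V * L = 0.507 * 51.0 * 1.14 = 29.47698
Step 2: Re = 29.47698 / 1.55e-05
Step 3: Re = 1.9017e+06

1.9017e+06


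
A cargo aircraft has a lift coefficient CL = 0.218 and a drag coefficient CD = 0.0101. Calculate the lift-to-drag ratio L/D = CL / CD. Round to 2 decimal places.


Step 1: L/D = CL / CD = 0.218 / 0.0101
Step 2: L/D = 21.58

21.58


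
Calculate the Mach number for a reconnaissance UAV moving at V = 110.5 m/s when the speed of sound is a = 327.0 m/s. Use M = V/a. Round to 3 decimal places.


Step 1: M = V / a = 110.5 / 327.0
Step 2: M = 0.338

0.338


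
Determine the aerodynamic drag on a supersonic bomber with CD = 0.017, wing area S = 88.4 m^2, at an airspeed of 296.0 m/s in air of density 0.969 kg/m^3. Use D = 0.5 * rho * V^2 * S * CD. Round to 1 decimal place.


Step 1: Dynamic pressure q = 0.5 * 0.969 * 296.0^2 = 42449.952 Pa
Step 2: Drag D = q * S * CD = 42449.952 * 88.4 * 0.017
Step 3: D = 63793.8 N

63793.8


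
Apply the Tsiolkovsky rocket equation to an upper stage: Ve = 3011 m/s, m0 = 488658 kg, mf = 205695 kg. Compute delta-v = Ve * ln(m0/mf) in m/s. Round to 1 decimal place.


Step 1: Mass ratio m0/mf = 488658 / 205695 = 2.375644
Step 2: ln(2.375644) = 0.865268
Step 3: delta-v = 3011 * 0.865268 = 2605.3 m/s

2605.3


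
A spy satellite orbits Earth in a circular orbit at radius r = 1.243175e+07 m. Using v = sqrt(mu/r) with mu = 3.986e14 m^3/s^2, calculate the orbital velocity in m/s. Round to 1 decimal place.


Step 1: mu / r = 3.986e14 / 1.243175e+07 = 32063064.3312
Step 2: v = sqrt(32063064.3312) = 5662.4 m/s

5662.4


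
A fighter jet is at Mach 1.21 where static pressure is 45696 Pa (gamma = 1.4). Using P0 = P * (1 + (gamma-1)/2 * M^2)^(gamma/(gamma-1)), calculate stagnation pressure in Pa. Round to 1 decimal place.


Step 1: (gamma-1)/2 * M^2 = 0.2 * 1.4641 = 0.29282
Step 2: 1 + 0.29282 = 1.29282
Step 3: Exponent gamma/(gamma-1) = 3.5
Step 4: P0 = 45696 * 1.29282^3.5 = 112269.4 Pa

112269.4


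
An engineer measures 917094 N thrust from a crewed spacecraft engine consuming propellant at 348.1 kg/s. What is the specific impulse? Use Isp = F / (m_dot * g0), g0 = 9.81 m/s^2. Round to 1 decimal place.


Step 1: m_dot * g0 = 348.1 * 9.81 = 3414.86
Step 2: Isp = 917094 / 3414.86 = 268.6 s

268.6


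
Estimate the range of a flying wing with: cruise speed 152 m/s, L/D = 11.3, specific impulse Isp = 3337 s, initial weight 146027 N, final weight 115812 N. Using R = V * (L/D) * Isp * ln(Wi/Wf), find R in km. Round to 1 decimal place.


Step 1: Coefficient = V * (L/D) * Isp = 152 * 11.3 * 3337 = 5731631.2 m
Step 2: Wi/Wf = 146027 / 115812 = 1.260897
Step 3: ln(1.260897) = 0.231823
Step 4: R = 5731631.2 * 0.231823 = 1328725.9 m = 1328.7 km

1328.7


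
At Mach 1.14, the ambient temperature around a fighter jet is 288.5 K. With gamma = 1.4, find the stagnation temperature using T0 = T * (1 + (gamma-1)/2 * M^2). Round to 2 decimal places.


Step 1: (gamma-1)/2 = 0.2
Step 2: M^2 = 1.2996
Step 3: 1 + 0.2 * 1.2996 = 1.25992
Step 4: T0 = 288.5 * 1.25992 = 363.49 K

363.49


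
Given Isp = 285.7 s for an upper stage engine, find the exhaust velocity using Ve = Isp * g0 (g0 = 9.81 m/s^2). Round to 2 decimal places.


Step 1: Ve = Isp * g0 = 285.7 * 9.81
Step 2: Ve = 2802.72 m/s

2802.72


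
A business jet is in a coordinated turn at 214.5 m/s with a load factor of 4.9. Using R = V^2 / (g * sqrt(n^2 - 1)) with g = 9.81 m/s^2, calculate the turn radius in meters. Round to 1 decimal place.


Step 1: V^2 = 214.5^2 = 46010.25
Step 2: n^2 - 1 = 4.9^2 - 1 = 23.01
Step 3: sqrt(23.01) = 4.796874
Step 4: R = 46010.25 / (9.81 * 4.796874) = 977.7 m

977.7


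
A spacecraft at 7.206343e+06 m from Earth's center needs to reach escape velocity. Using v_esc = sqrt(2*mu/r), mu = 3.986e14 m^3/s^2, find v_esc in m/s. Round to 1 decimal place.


Step 1: 2*mu/r = 2 * 3.986e14 / 7.206343e+06 = 110624764.8773
Step 2: v_esc = sqrt(110624764.8773) = 10517.8 m/s

10517.8


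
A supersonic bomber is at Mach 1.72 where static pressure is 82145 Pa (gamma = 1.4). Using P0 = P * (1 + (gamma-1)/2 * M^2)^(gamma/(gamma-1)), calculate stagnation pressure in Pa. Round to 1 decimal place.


Step 1: (gamma-1)/2 * M^2 = 0.2 * 2.9584 = 0.59168
Step 2: 1 + 0.59168 = 1.59168
Step 3: Exponent gamma/(gamma-1) = 3.5
Step 4: P0 = 82145 * 1.59168^3.5 = 417903.8 Pa

417903.8


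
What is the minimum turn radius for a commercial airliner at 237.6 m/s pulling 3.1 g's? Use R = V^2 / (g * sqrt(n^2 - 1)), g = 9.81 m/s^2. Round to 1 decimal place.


Step 1: V^2 = 237.6^2 = 56453.76
Step 2: n^2 - 1 = 3.1^2 - 1 = 8.61
Step 3: sqrt(8.61) = 2.93428
Step 4: R = 56453.76 / (9.81 * 2.93428) = 1961.2 m

1961.2


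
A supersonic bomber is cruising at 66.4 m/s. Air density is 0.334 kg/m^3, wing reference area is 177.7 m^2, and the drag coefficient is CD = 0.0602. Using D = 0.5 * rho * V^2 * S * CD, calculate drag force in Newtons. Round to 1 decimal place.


Step 1: Dynamic pressure q = 0.5 * 0.334 * 66.4^2 = 736.2963 Pa
Step 2: Drag D = q * S * CD = 736.2963 * 177.7 * 0.0602
Step 3: D = 7876.6 N

7876.6


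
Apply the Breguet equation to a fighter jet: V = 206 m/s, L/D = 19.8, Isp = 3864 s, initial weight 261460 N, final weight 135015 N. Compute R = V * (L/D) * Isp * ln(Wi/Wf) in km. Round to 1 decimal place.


Step 1: Coefficient = V * (L/D) * Isp = 206 * 19.8 * 3864 = 15760483.2 m
Step 2: Wi/Wf = 261460 / 135015 = 1.936526
Step 3: ln(1.936526) = 0.660895
Step 4: R = 15760483.2 * 0.660895 = 10416031.2 m = 10416.0 km

10416.0


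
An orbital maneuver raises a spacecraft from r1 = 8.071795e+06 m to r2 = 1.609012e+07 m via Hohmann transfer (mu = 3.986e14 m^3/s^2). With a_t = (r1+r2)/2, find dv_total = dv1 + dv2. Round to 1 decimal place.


Step 1: Transfer semi-major axis a_t = (8.071795e+06 + 1.609012e+07) / 2 = 1.208096e+07 m
Step 2: v1 (circular at r1) = sqrt(mu/r1) = 7027.22 m/s
Step 3: v_t1 = sqrt(mu*(2/r1 - 1/a_t)) = 8109.84 m/s
Step 4: dv1 = |8109.84 - 7027.22| = 1082.62 m/s
Step 5: v2 (circular at r2) = 4977.24 m/s, v_t2 = 4068.4 m/s
Step 6: dv2 = |4977.24 - 4068.4| = 908.85 m/s
Step 7: Total delta-v = 1082.62 + 908.85 = 1991.5 m/s

1991.5


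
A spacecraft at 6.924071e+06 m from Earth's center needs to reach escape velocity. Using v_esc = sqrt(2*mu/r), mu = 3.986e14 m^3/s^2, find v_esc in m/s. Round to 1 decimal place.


Step 1: 2*mu/r = 2 * 3.986e14 / 6.924071e+06 = 115134579.0648
Step 2: v_esc = sqrt(115134579.0648) = 10730.1 m/s

10730.1


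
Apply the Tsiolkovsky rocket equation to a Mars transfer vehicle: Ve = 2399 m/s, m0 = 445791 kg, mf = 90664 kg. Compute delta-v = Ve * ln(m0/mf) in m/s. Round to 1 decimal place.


Step 1: Mass ratio m0/mf = 445791 / 90664 = 4.916957
Step 2: ln(4.916957) = 1.59269
Step 3: delta-v = 2399 * 1.59269 = 3820.9 m/s

3820.9


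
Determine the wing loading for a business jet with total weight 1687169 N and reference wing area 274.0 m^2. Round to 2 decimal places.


Step 1: Wing loading = W / S = 1687169 / 274.0
Step 2: Wing loading = 6157.55 N/m^2

6157.55


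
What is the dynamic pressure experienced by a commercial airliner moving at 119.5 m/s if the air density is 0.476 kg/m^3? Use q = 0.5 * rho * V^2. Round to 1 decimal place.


Step 1: V^2 = 119.5^2 = 14280.25
Step 2: q = 0.5 * 0.476 * 14280.25
Step 3: q = 3398.7 Pa

3398.7


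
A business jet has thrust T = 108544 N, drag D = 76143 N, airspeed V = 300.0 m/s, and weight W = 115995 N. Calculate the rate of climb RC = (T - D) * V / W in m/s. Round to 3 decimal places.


Step 1: Excess thrust = T - D = 108544 - 76143 = 32401 N
Step 2: Excess power = 32401 * 300.0 = 9720300.0 W
Step 3: RC = 9720300.0 / 115995 = 83.799 m/s

83.799


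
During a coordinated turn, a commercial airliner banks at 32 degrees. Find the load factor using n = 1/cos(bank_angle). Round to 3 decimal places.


Step 1: Convert 32 degrees to radians = 0.558505
Step 2: cos(32 deg) = 0.848048
Step 3: n = 1 / 0.848048 = 1.179

1.179


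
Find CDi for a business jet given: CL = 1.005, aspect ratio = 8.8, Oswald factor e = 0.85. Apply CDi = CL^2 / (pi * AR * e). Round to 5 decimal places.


Step 1: CL^2 = 1.005^2 = 1.010025
Step 2: pi * AR * e = 3.14159 * 8.8 * 0.85 = 23.499113
Step 3: CDi = 1.010025 / 23.499113 = 0.04298

0.04298


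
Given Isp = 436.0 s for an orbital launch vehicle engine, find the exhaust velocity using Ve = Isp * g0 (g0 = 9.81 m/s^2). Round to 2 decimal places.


Step 1: Ve = Isp * g0 = 436.0 * 9.81
Step 2: Ve = 4277.16 m/s

4277.16


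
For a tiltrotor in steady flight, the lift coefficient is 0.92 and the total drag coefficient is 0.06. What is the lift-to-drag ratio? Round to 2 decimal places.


Step 1: L/D = CL / CD = 0.92 / 0.06
Step 2: L/D = 15.33

15.33


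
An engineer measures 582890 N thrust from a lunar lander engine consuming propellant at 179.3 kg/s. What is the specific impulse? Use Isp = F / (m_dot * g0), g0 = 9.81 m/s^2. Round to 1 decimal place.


Step 1: m_dot * g0 = 179.3 * 9.81 = 1758.93
Step 2: Isp = 582890 / 1758.93 = 331.4 s

331.4


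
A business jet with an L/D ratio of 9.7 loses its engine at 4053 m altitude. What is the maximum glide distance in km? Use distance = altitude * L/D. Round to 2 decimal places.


Step 1: Glide distance = altitude * L/D = 4053 * 9.7 = 39314.1 m
Step 2: Convert to km: 39314.1 / 1000 = 39.31 km

39.31


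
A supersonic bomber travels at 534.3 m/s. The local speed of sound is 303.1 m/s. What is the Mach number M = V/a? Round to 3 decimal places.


Step 1: M = V / a = 534.3 / 303.1
Step 2: M = 1.763

1.763


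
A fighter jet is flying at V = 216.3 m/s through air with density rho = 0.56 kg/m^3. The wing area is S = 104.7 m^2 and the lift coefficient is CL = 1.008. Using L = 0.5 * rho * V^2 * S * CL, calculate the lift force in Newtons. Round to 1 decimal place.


Step 1: Calculate dynamic pressure q = 0.5 * 0.56 * 216.3^2 = 0.5 * 0.56 * 46785.69 = 13099.9932 Pa
Step 2: Multiply by wing area and lift coefficient: L = 13099.9932 * 104.7 * 1.008
Step 3: L = 1371569.288 * 1.008 = 1382541.8 N

1382541.8


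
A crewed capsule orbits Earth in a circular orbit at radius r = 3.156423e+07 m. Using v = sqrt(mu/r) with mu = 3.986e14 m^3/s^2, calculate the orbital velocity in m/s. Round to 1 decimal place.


Step 1: mu / r = 3.986e14 / 3.156423e+07 = 12628218.7147
Step 2: v = sqrt(12628218.7147) = 3553.6 m/s

3553.6


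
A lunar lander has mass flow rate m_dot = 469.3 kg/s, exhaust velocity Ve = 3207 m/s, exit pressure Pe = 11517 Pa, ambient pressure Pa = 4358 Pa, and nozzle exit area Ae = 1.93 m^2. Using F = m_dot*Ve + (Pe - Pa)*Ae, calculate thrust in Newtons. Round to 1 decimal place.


Step 1: Momentum thrust = m_dot * Ve = 469.3 * 3207 = 1505045.1 N
Step 2: Pressure thrust = (Pe - Pa) * Ae = (11517 - 4358) * 1.93 = 13816.87 N
Step 3: Total thrust F = 1505045.1 + 13816.87 = 1518862.0 N

1518862.0


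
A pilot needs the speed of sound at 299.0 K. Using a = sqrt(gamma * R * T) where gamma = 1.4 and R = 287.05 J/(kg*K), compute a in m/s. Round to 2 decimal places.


Step 1: gamma * R * T = 1.4 * 287.05 * 299.0 = 120159.13
Step 2: a = sqrt(120159.13) = 346.64 m/s

346.64


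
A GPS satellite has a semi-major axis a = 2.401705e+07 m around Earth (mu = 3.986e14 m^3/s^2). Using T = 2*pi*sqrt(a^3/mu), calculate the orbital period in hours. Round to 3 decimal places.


Step 1: a^3 / mu = 1.385348e+22 / 3.986e14 = 3.475535e+07
Step 2: sqrt(3.475535e+07) = 5895.367 s
Step 3: T = 2*pi * 5895.367 = 37041.68 s
Step 4: T in hours = 37041.68 / 3600 = 10.289 hours

10.289


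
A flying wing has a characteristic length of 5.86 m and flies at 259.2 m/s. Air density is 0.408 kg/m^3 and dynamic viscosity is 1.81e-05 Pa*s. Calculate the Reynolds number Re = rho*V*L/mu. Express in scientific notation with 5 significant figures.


Step 1: Numerator = rho * V * L = 0.408 * 259.2 * 5.86 = 619.716096
Step 2: Re = 619.716096 / 1.81e-05
Step 3: Re = 3.4238e+07

3.4238e+07


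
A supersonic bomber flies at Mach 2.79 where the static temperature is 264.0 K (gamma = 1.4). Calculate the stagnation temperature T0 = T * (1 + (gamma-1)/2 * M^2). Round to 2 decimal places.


Step 1: (gamma-1)/2 = 0.2
Step 2: M^2 = 7.7841
Step 3: 1 + 0.2 * 7.7841 = 2.55682
Step 4: T0 = 264.0 * 2.55682 = 675.00 K

675.00


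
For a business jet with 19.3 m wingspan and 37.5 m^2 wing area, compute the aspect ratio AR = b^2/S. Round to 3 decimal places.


Step 1: b^2 = 19.3^2 = 372.49
Step 2: AR = 372.49 / 37.5 = 9.933

9.933


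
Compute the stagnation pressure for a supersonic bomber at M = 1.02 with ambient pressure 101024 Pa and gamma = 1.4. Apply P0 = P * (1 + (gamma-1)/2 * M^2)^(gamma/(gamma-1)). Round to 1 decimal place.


Step 1: (gamma-1)/2 * M^2 = 0.2 * 1.0404 = 0.20808
Step 2: 1 + 0.20808 = 1.20808
Step 3: Exponent gamma/(gamma-1) = 3.5
Step 4: P0 = 101024 * 1.20808^3.5 = 195776.0 Pa

195776.0


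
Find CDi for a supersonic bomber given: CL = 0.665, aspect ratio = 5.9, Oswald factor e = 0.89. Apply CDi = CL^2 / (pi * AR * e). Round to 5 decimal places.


Step 1: CL^2 = 0.665^2 = 0.442225
Step 2: pi * AR * e = 3.14159 * 5.9 * 0.89 = 16.496503
Step 3: CDi = 0.442225 / 16.496503 = 0.02681

0.02681


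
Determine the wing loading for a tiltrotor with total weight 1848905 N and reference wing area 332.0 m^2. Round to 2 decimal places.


Step 1: Wing loading = W / S = 1848905 / 332.0
Step 2: Wing loading = 5568.99 N/m^2

5568.99


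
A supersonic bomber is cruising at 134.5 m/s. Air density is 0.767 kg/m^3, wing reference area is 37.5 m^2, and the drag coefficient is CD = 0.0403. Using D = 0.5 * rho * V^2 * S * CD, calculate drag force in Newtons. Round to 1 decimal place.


Step 1: Dynamic pressure q = 0.5 * 0.767 * 134.5^2 = 6937.6109 Pa
Step 2: Drag D = q * S * CD = 6937.6109 * 37.5 * 0.0403
Step 3: D = 10484.5 N

10484.5


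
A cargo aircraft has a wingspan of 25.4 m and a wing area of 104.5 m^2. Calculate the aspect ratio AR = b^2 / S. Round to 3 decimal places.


Step 1: b^2 = 25.4^2 = 645.16
Step 2: AR = 645.16 / 104.5 = 6.174

6.174


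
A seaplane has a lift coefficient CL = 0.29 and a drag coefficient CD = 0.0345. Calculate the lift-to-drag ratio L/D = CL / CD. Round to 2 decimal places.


Step 1: L/D = CL / CD = 0.29 / 0.0345
Step 2: L/D = 8.41

8.41


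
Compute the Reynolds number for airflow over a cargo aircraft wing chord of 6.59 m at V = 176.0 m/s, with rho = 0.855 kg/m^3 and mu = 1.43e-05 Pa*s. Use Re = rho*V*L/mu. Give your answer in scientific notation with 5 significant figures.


Step 1: Numerator = rho * V * L = 0.855 * 176.0 * 6.59 = 991.6632
Step 2: Re = 991.6632 / 1.43e-05
Step 3: Re = 6.9347e+07

6.9347e+07


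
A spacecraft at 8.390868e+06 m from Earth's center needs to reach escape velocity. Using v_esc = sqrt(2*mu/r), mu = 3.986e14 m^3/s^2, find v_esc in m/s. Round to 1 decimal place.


Step 1: 2*mu/r = 2 * 3.986e14 / 8.390868e+06 = 95008049.2268
Step 2: v_esc = sqrt(95008049.2268) = 9747.2 m/s

9747.2


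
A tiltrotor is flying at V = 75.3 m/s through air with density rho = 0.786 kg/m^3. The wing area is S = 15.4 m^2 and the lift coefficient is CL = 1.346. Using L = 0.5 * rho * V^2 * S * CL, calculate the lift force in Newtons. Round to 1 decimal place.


Step 1: Calculate dynamic pressure q = 0.5 * 0.786 * 75.3^2 = 0.5 * 0.786 * 5670.09 = 2228.3454 Pa
Step 2: Multiply by wing area and lift coefficient: L = 2228.3454 * 15.4 * 1.346
Step 3: L = 34316.5187 * 1.346 = 46190.0 N

46190.0


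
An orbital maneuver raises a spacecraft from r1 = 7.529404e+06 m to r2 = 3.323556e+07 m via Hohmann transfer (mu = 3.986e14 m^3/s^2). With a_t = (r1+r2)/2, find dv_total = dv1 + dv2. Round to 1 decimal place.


Step 1: Transfer semi-major axis a_t = (7.529404e+06 + 3.323556e+07) / 2 = 2.038248e+07 m
Step 2: v1 (circular at r1) = sqrt(mu/r1) = 7275.93 m/s
Step 3: v_t1 = sqrt(mu*(2/r1 - 1/a_t)) = 9290.98 m/s
Step 4: dv1 = |9290.98 - 7275.93| = 2015.05 m/s
Step 5: v2 (circular at r2) = 3463.12 m/s, v_t2 = 2104.84 m/s
Step 6: dv2 = |3463.12 - 2104.84| = 1358.28 m/s
Step 7: Total delta-v = 2015.05 + 1358.28 = 3373.3 m/s

3373.3


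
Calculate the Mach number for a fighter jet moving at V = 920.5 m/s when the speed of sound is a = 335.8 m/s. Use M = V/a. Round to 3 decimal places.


Step 1: M = V / a = 920.5 / 335.8
Step 2: M = 2.741

2.741


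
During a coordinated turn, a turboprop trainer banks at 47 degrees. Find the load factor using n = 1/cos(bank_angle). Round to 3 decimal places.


Step 1: Convert 47 degrees to radians = 0.820305
Step 2: cos(47 deg) = 0.681998
Step 3: n = 1 / 0.681998 = 1.466

1.466


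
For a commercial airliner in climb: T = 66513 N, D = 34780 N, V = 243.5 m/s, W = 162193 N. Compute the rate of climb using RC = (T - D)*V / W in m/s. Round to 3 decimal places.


Step 1: Excess thrust = T - D = 66513 - 34780 = 31733 N
Step 2: Excess power = 31733 * 243.5 = 7726985.5 W
Step 3: RC = 7726985.5 / 162193 = 47.641 m/s

47.641


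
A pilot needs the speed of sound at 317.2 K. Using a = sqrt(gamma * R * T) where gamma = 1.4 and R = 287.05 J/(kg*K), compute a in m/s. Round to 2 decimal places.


Step 1: gamma * R * T = 1.4 * 287.05 * 317.2 = 127473.164
Step 2: a = sqrt(127473.164) = 357.03 m/s

357.03


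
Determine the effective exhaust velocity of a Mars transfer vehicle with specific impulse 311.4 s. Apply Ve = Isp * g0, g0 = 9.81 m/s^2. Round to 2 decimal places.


Step 1: Ve = Isp * g0 = 311.4 * 9.81
Step 2: Ve = 3054.83 m/s

3054.83


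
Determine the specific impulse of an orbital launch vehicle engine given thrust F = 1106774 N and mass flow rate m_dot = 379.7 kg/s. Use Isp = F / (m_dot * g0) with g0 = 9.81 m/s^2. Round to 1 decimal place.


Step 1: m_dot * g0 = 379.7 * 9.81 = 3724.86
Step 2: Isp = 1106774 / 3724.86 = 297.1 s

297.1


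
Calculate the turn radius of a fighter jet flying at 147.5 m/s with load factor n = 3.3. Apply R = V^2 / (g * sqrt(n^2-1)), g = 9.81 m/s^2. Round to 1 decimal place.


Step 1: V^2 = 147.5^2 = 21756.25
Step 2: n^2 - 1 = 3.3^2 - 1 = 9.89
Step 3: sqrt(9.89) = 3.144837
Step 4: R = 21756.25 / (9.81 * 3.144837) = 705.2 m

705.2


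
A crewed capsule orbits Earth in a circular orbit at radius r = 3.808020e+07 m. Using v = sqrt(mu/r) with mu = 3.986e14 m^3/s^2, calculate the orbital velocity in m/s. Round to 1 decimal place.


Step 1: mu / r = 3.986e14 / 3.808020e+07 = 10467381.999
Step 2: v = sqrt(10467381.999) = 3235.3 m/s

3235.3


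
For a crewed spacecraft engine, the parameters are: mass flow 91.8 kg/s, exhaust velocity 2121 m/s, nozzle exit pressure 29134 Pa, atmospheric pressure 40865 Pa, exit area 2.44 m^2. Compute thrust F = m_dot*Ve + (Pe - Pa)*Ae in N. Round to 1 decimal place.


Step 1: Momentum thrust = m_dot * Ve = 91.8 * 2121 = 194707.8 N
Step 2: Pressure thrust = (Pe - Pa) * Ae = (29134 - 40865) * 2.44 = -28623.64 N
Step 3: Total thrust F = 194707.8 + -28623.64 = 166084.2 N

166084.2


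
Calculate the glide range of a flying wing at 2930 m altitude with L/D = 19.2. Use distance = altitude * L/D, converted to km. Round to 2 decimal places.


Step 1: Glide distance = altitude * L/D = 2930 * 19.2 = 56256.0 m
Step 2: Convert to km: 56256.0 / 1000 = 56.26 km

56.26


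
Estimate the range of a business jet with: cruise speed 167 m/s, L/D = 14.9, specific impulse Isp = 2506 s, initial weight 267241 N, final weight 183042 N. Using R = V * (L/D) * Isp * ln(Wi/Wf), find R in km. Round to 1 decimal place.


Step 1: Coefficient = V * (L/D) * Isp = 167 * 14.9 * 2506 = 6235679.8 m
Step 2: Wi/Wf = 267241 / 183042 = 1.459998
Step 3: ln(1.459998) = 0.378435
Step 4: R = 6235679.8 * 0.378435 = 2359801.0 m = 2359.8 km

2359.8


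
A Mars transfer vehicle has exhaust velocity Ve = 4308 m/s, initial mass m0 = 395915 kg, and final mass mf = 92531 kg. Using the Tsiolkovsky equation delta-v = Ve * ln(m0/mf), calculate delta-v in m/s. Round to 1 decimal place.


Step 1: Mass ratio m0/mf = 395915 / 92531 = 4.278728
Step 2: ln(4.278728) = 1.453656
Step 3: delta-v = 4308 * 1.453656 = 6262.3 m/s

6262.3


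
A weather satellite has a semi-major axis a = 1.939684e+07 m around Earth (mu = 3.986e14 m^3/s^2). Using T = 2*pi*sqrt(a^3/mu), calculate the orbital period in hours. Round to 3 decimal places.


Step 1: a^3 / mu = 7.297817e+21 / 3.986e14 = 1.830862e+07
Step 2: sqrt(1.830862e+07) = 4278.8575 s
Step 3: T = 2*pi * 4278.8575 = 26884.85 s
Step 4: T in hours = 26884.85 / 3600 = 7.468 hours

7.468


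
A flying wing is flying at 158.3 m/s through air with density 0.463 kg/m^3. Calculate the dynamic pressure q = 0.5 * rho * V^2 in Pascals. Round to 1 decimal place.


Step 1: V^2 = 158.3^2 = 25058.89
Step 2: q = 0.5 * 0.463 * 25058.89
Step 3: q = 5801.1 Pa

5801.1


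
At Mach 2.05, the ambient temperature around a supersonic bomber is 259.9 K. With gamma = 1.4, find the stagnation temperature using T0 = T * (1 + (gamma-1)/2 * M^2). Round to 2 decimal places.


Step 1: (gamma-1)/2 = 0.2
Step 2: M^2 = 4.2025
Step 3: 1 + 0.2 * 4.2025 = 1.8405
Step 4: T0 = 259.9 * 1.8405 = 478.35 K

478.35


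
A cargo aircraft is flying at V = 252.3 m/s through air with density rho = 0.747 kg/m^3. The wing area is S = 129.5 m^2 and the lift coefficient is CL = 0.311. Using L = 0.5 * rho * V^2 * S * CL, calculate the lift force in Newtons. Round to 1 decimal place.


Step 1: Calculate dynamic pressure q = 0.5 * 0.747 * 252.3^2 = 0.5 * 0.747 * 63655.29 = 23775.2508 Pa
Step 2: Multiply by wing area and lift coefficient: L = 23775.2508 * 129.5 * 0.311
Step 3: L = 3078894.9805 * 0.311 = 957536.3 N

957536.3


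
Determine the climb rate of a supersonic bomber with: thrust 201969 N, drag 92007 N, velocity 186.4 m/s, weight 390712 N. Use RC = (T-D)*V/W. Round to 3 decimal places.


Step 1: Excess thrust = T - D = 201969 - 92007 = 109962 N
Step 2: Excess power = 109962 * 186.4 = 20496916.8 W
Step 3: RC = 20496916.8 / 390712 = 52.460 m/s

52.460


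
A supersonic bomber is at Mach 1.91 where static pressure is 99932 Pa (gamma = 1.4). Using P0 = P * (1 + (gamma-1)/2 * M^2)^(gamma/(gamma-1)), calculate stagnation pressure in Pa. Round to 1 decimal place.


Step 1: (gamma-1)/2 * M^2 = 0.2 * 3.6481 = 0.72962
Step 2: 1 + 0.72962 = 1.72962
Step 3: Exponent gamma/(gamma-1) = 3.5
Step 4: P0 = 99932 * 1.72962^3.5 = 680036.2 Pa

680036.2


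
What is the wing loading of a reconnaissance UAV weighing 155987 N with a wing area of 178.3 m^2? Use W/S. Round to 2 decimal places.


Step 1: Wing loading = W / S = 155987 / 178.3
Step 2: Wing loading = 874.86 N/m^2

874.86


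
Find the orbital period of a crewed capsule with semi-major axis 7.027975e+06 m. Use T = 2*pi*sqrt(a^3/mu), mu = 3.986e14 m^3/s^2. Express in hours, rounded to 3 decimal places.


Step 1: a^3 / mu = 3.471288e+20 / 3.986e14 = 8.708700e+05
Step 2: sqrt(8.708700e+05) = 933.2042 s
Step 3: T = 2*pi * 933.2042 = 5863.49 s
Step 4: T in hours = 5863.49 / 3600 = 1.629 hours

1.629


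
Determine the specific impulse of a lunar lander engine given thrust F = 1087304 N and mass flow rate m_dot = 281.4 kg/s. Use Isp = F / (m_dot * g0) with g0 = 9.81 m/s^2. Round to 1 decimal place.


Step 1: m_dot * g0 = 281.4 * 9.81 = 2760.53
Step 2: Isp = 1087304 / 2760.53 = 393.9 s

393.9


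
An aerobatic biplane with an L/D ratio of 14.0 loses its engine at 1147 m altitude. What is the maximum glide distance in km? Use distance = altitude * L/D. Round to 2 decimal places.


Step 1: Glide distance = altitude * L/D = 1147 * 14.0 = 16058.0 m
Step 2: Convert to km: 16058.0 / 1000 = 16.06 km

16.06


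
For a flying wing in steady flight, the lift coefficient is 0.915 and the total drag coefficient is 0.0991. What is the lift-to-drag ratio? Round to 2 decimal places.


Step 1: L/D = CL / CD = 0.915 / 0.0991
Step 2: L/D = 9.23

9.23


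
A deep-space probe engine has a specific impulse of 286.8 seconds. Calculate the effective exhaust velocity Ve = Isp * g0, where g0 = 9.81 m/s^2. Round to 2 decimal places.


Step 1: Ve = Isp * g0 = 286.8 * 9.81
Step 2: Ve = 2813.51 m/s

2813.51
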